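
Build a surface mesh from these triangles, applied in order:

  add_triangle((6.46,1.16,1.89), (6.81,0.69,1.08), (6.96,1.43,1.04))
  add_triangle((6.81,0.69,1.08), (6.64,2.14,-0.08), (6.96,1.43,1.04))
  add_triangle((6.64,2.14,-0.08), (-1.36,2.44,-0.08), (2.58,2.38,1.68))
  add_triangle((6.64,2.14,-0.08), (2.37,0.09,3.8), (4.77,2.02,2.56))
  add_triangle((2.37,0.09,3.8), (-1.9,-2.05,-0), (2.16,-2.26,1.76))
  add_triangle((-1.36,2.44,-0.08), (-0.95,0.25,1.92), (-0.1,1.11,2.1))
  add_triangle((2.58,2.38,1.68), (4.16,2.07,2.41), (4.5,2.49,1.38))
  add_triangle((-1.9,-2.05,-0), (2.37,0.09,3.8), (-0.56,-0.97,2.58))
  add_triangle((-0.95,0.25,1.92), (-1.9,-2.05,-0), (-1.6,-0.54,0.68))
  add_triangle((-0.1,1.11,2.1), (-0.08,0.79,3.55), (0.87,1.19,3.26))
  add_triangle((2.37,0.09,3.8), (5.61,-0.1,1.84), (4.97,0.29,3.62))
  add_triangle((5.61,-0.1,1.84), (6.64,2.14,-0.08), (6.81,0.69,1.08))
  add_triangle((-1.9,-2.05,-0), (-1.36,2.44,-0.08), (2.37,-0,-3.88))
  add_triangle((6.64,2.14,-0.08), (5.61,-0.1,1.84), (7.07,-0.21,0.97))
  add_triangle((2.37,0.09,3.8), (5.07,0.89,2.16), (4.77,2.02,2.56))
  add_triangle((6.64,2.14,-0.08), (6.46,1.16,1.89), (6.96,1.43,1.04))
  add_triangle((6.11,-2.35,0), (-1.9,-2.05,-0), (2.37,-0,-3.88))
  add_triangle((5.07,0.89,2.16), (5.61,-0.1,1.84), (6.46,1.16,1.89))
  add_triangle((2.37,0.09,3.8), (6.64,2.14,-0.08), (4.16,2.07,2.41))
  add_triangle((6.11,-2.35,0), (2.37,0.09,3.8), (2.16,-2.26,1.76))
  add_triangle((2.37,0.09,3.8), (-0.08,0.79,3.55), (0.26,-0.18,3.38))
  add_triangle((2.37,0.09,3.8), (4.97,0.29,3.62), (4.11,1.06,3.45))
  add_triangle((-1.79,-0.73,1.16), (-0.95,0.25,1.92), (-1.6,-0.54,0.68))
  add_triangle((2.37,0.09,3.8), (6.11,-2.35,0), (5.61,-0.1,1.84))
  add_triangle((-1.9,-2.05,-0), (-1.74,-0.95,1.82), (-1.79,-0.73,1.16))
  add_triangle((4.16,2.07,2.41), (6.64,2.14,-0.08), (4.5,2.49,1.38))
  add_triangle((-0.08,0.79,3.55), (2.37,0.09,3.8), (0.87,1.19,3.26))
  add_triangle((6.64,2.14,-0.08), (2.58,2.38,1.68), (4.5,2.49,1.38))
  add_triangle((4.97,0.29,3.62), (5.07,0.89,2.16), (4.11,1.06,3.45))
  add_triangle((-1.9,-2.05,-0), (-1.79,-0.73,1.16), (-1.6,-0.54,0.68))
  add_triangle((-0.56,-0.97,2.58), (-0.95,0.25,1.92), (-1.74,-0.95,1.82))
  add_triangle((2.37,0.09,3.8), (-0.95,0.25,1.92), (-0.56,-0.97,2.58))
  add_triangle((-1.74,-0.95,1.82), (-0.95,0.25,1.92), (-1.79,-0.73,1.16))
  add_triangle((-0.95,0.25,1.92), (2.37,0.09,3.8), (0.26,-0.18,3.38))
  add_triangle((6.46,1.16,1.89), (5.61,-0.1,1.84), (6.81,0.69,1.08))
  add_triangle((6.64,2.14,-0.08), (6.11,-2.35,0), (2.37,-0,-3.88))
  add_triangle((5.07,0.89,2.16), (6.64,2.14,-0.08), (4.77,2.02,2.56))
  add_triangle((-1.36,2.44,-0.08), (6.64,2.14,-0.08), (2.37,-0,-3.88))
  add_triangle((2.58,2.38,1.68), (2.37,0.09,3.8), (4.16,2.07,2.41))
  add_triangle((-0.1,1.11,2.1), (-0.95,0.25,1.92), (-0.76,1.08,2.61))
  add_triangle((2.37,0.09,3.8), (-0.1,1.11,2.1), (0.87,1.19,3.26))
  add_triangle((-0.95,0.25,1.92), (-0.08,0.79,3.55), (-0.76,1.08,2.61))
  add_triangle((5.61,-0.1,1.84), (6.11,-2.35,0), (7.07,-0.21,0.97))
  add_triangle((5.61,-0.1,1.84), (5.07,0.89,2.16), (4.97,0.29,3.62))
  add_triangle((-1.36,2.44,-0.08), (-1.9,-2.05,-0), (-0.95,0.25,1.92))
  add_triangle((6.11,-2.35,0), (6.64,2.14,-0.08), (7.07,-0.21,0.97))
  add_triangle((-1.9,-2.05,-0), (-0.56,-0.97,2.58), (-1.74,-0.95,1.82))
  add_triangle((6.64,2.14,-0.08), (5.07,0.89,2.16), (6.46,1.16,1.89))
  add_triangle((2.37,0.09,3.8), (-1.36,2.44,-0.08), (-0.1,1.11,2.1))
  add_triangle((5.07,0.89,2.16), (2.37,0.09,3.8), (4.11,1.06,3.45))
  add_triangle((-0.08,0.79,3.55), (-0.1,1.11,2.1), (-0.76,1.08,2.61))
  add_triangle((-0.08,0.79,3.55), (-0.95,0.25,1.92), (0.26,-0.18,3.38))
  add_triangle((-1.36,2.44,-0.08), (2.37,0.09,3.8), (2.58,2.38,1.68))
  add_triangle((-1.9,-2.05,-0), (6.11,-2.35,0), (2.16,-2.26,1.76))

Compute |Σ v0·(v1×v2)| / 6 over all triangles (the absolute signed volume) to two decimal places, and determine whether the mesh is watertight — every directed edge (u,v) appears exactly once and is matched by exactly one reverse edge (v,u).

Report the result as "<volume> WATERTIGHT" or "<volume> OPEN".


Per-triangle v0·(v1×v2)/6:
  t1: +0.7486
  t2: +0.8259
  t3: +5.6155
  t4: -3.9969
  t5: +4.1489
  t6: +1.1110
  t7: +0.9648
  t8: +1.5755
  t9: -0.4467
  t10: +0.3732
  t11: +0.8239
  t12: -0.7230
  t13: +4.8656
  t14: +3.0255
  t15: +2.9339
  t16: +0.6241
  t17: +10.9872
  t18: +0.8024
  t19: +4.9244
  t20: +7.3257
  t21: +1.2041
  t22: +1.4271
  t23: +0.1116
  t24: +6.0860
  t25: +0.3517
  t26: +1.6731
  t27: +1.0967
  t28: +0.4890
  t29: +1.2660
  t30: +0.1771
  t31: +0.6230
  t32: +1.6833
  t33: +0.2252
  t34: -0.5931
  t35: +1.2018
  t36: +18.4718
  t37: +3.3416
  t38: +12.3496
  t39: +1.9846
  t40: -0.0802
  t41: -0.2124
  t42: +0.3413
  t43: +2.6691
  t44: +1.6481
  t45: +2.4080
  t46: +4.8409
  t47: +0.9685
  t48: +0.6460
  t49: +1.3005
  t50: -1.2662
  t51: +0.2511
  t52: +0.5354
  t53: +4.3114
  t54: +4.9839
Σ = +123.0249 → |volume| = 123.02

Directed edges: 162 total, each appears once with its reverse present → watertight.

123.02 WATERTIGHT


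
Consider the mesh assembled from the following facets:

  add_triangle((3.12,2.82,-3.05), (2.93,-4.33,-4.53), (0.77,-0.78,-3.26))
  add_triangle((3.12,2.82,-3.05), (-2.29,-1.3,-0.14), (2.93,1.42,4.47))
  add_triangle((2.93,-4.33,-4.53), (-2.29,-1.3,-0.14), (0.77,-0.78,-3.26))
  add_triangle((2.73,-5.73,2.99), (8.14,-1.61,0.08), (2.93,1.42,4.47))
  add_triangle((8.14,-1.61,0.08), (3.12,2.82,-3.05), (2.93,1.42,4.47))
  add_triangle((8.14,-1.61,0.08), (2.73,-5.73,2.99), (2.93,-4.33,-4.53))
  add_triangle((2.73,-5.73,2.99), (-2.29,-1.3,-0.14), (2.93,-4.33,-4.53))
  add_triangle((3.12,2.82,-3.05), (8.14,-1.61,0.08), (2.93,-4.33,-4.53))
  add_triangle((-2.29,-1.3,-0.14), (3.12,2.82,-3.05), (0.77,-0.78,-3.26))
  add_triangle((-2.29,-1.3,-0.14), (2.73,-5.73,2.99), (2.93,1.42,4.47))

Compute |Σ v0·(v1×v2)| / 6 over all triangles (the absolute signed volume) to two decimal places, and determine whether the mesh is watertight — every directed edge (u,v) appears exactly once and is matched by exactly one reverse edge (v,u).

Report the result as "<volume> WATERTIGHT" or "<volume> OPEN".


Per-triangle v0·(v1×v2)/6:
  t1: +7.8197
  t2: +1.4167
  t3: +5.3772
  t4: +39.3093
  t5: +29.0662
  t6: +47.1762
  t7: +19.5418
  t8: +36.9325
  t9: +2.8293
  t10: +11.6598
Σ = +201.1287 → |volume| = 201.13

Directed edges: 30 total, each appears once with its reverse present → watertight.

201.13 WATERTIGHT


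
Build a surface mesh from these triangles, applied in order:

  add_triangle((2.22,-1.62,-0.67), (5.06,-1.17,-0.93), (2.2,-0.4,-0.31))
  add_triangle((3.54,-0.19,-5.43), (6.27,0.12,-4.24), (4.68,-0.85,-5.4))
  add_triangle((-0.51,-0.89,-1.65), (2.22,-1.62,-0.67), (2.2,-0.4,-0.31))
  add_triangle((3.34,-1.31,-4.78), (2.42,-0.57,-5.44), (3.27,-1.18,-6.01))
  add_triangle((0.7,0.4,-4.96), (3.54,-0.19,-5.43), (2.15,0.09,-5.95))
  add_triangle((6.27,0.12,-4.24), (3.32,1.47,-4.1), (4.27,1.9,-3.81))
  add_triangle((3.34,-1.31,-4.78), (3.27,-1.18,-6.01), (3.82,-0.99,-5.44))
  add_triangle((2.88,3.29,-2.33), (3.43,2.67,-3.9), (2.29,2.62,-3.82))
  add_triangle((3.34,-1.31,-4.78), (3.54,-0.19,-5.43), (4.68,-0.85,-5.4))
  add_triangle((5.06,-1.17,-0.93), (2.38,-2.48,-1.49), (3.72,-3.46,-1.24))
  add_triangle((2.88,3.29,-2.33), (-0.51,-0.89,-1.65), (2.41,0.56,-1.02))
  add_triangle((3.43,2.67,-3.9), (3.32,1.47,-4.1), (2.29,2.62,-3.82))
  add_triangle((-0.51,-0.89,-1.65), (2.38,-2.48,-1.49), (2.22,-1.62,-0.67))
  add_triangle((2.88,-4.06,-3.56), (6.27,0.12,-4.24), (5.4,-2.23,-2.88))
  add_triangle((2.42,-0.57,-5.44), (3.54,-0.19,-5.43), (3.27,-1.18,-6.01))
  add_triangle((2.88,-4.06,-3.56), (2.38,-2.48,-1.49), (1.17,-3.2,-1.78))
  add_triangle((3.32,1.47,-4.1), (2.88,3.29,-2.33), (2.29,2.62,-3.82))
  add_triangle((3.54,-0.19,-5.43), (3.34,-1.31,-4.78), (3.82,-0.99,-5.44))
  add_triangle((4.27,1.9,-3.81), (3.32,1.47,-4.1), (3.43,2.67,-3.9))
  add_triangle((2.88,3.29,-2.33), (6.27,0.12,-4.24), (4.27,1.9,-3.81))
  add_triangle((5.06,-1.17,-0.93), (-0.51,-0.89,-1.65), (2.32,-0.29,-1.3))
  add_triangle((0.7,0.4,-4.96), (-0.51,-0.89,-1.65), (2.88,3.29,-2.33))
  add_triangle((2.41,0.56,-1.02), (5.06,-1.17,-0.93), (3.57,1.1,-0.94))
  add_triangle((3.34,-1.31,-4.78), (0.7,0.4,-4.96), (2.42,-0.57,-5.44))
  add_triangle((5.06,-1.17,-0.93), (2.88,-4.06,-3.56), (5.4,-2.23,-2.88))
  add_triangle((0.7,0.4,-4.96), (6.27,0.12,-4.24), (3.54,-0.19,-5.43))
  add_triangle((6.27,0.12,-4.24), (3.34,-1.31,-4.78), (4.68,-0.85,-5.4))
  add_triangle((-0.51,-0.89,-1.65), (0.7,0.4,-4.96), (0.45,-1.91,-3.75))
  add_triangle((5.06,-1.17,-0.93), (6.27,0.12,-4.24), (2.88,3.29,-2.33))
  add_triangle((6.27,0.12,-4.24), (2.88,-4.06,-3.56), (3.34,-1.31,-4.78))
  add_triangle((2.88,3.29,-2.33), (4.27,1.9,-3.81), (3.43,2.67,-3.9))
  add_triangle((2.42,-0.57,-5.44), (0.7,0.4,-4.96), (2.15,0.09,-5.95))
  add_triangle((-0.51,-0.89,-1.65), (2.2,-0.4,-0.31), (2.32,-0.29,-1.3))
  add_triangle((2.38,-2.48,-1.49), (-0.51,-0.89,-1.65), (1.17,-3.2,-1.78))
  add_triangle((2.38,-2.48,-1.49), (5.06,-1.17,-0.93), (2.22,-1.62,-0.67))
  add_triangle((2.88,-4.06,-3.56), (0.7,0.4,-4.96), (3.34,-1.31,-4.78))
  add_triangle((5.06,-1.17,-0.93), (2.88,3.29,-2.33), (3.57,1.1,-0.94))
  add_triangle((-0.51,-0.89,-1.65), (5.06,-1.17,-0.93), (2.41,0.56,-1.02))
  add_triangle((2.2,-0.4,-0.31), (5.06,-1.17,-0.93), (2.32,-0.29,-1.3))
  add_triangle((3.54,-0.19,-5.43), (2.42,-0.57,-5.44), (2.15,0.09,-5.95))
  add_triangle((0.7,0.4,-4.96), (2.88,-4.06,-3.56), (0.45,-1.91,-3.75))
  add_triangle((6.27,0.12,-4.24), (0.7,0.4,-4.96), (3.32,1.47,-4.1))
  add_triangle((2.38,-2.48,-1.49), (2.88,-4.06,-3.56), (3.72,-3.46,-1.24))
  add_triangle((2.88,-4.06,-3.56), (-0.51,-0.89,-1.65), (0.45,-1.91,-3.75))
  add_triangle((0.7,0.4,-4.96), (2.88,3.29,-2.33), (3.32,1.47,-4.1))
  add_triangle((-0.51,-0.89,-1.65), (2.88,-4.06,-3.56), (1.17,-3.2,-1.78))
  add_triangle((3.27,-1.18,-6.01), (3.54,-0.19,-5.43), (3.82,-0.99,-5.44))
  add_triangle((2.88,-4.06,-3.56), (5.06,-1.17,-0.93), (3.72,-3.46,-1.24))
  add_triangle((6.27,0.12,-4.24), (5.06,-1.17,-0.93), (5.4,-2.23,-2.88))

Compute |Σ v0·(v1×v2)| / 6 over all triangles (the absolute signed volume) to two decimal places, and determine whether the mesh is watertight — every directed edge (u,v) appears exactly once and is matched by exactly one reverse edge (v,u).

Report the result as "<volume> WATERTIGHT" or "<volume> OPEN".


Per-triangle v0·(v1×v2)/6:
  t1: +0.0640
  t2: +2.3790
  t3: -0.6392
  t4: -0.1679
  t5: +0.2137
  t6: +2.1687
  t7: +0.3779
  t8: +1.1809
  t9: +1.0653
  t10: -1.4025
  t11: -2.3085
  t12: +0.9304
  t13: -0.1357
  t14: +7.2501
  t15: +0.7659
  t16: +0.9405
  t17: -2.1960
  t18: -0.1209
  t19: +0.9304
  t20: +2.3917
  t21: +1.1050
  t22: -0.2526
  t23: -0.6696
  t24: +0.0932
  t25: +2.8944
  t26: +2.4351
  t27: +0.7336
  t28: +1.2916
  t29: +7.9170
  t30: +8.5276
  t31: +1.3951
  t32: +0.5601
  t33: -0.4339
  t34: -0.9567
  t35: +0.5560
  t36: +6.2460
  t37: +1.9770
  t38: -2.1335
  t39: +0.0997
  t40: +0.8981
  t41: +4.6332
  t42: +5.8449
  t43: -0.1673
  t44: +1.0702
  t45: +4.6271
  t46: +1.4396
  t47: +0.7090
  t48: +5.0526
  t49: +5.0542
Σ = +74.2345 → |volume| = 74.23

Directed edges: 147 total; 3 unmatched, e.g. (2.41,0.56,-1.02)→(2.88,3.29,-2.33) → open.

74.23 OPEN


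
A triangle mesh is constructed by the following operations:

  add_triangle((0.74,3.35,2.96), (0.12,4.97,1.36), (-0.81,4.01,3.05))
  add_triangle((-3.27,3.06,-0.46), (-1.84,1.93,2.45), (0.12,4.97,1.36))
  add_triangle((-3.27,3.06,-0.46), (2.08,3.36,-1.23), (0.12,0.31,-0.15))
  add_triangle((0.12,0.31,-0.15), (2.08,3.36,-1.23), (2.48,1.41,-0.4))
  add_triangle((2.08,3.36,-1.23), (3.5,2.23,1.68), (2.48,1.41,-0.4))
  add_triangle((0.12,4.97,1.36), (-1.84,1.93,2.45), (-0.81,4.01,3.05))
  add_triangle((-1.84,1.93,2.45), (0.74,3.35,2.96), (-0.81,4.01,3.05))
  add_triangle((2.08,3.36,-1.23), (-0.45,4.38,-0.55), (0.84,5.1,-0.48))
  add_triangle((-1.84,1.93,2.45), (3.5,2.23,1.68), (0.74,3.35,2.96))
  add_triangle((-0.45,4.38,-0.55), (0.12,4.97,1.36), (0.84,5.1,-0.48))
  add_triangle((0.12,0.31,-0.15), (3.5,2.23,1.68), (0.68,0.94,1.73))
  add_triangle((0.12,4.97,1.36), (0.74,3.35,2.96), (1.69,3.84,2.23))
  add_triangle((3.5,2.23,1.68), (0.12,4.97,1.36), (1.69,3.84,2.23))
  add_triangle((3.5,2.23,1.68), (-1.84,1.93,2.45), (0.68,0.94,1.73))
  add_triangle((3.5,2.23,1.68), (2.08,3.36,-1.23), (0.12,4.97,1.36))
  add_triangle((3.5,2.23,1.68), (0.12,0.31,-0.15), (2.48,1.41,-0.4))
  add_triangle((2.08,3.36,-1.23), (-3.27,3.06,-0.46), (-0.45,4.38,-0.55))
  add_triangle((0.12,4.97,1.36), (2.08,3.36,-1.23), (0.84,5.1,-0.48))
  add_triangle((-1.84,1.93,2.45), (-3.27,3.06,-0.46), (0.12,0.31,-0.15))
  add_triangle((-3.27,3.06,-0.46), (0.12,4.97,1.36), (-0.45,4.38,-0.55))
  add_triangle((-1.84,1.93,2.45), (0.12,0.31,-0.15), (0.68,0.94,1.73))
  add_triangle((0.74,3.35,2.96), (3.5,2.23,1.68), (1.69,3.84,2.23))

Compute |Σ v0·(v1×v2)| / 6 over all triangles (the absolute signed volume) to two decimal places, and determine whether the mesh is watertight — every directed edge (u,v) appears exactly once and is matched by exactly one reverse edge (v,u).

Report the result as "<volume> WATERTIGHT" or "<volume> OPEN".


Per-triangle v0·(v1×v2)/6:
  t1: +2.6009
  t2: +7.3507
  t3: +0.1322
  t4: +0.0282
  t5: +2.1088
  t6: +1.6079
  t7: +1.3291
  t8: +1.0886
  t9: +0.8830
  t10: +1.9017
  t11: -0.2526
  t12: +2.0596
  t13: +1.9507
  t14: +1.5548
  t15: +7.9070
  t16: -0.2373
  t17: +1.8776
  t18: +1.8291
  t19: -0.6424
  t20: +4.2460
  t21: -0.3473
  t22: +1.8163
Σ = +40.7928 → |volume| = 40.79

Directed edges: 66 total, each appears once with its reverse present → watertight.

40.79 WATERTIGHT


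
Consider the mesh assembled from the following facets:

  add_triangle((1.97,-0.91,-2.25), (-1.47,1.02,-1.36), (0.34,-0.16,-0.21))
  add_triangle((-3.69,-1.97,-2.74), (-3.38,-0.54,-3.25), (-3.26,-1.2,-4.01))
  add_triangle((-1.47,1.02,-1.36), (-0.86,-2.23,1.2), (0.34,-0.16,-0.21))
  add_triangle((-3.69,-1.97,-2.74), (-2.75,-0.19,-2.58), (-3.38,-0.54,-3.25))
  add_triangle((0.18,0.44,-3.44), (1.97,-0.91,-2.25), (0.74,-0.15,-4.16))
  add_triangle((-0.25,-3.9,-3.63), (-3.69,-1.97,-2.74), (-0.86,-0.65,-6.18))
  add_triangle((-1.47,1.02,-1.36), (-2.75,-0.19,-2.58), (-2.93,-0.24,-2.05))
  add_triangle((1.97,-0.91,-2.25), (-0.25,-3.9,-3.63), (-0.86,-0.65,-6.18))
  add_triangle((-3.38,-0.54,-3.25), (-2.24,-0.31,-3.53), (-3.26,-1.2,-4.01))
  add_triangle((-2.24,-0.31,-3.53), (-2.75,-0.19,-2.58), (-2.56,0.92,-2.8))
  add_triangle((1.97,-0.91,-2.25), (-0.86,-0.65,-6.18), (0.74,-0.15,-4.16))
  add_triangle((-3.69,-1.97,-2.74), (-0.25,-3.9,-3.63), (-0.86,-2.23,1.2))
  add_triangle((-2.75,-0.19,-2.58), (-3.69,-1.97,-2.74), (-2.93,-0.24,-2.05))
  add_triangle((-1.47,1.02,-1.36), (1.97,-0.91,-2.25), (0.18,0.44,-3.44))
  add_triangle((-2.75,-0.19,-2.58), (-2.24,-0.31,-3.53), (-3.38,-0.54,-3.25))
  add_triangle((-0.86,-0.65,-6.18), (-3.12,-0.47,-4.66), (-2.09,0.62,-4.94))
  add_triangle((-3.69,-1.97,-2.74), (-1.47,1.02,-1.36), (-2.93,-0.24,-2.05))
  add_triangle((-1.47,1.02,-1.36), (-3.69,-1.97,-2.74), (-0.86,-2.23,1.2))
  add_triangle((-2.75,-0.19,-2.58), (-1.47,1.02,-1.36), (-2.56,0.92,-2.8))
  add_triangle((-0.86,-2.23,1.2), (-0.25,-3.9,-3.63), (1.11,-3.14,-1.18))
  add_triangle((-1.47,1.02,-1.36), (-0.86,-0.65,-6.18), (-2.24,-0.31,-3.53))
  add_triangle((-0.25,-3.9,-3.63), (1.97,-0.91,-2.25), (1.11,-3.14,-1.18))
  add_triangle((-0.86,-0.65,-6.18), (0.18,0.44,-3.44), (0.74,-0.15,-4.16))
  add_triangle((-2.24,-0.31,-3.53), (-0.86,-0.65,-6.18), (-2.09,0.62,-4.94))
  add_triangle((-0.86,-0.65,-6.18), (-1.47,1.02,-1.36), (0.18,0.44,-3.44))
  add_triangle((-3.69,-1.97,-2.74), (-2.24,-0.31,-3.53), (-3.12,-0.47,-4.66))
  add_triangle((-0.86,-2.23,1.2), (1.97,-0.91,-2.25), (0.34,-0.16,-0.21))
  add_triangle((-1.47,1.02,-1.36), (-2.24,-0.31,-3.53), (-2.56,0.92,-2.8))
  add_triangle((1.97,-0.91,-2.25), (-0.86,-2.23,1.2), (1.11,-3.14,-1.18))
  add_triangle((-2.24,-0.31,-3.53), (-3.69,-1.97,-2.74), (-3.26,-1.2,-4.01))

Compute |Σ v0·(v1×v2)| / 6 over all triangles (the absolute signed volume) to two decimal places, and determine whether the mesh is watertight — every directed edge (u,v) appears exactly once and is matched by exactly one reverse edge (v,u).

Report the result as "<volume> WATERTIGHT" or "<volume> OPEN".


Per-triangle v0·(v1×v2)/6:
  t1: +0.0170
  t2: +0.9899
  t3: -0.3262
  t4: +0.1635
  t5: +0.3657
  t6: +12.4319
  t7: +0.3596
  t8: +8.0965
  t9: +0.5501
  t10: +0.7465
  t11: +1.5909
  t12: +8.0101
  t13: +0.5369
  t14: -0.1599
  t15: +0.1950
  t16: +2.8719
  t17: -0.3581
  t18: +1.7484
  t19: +0.2143
  t20: +3.6041
  t21: +2.0141
  t22: +3.4933
  t23: +0.8941
  t24: -1.9641
  t25: +1.8468
  t26: -0.0960
  t27: +0.1536
  t28: +0.1087
  t29: +0.1121
  t30: -0.2454
Σ = +47.9654 → |volume| = 47.97

Directed edges: 90 total; 6 unmatched, e.g. (-3.69,-1.97,-2.74)→(-0.86,-0.65,-6.18) → open.

47.97 OPEN


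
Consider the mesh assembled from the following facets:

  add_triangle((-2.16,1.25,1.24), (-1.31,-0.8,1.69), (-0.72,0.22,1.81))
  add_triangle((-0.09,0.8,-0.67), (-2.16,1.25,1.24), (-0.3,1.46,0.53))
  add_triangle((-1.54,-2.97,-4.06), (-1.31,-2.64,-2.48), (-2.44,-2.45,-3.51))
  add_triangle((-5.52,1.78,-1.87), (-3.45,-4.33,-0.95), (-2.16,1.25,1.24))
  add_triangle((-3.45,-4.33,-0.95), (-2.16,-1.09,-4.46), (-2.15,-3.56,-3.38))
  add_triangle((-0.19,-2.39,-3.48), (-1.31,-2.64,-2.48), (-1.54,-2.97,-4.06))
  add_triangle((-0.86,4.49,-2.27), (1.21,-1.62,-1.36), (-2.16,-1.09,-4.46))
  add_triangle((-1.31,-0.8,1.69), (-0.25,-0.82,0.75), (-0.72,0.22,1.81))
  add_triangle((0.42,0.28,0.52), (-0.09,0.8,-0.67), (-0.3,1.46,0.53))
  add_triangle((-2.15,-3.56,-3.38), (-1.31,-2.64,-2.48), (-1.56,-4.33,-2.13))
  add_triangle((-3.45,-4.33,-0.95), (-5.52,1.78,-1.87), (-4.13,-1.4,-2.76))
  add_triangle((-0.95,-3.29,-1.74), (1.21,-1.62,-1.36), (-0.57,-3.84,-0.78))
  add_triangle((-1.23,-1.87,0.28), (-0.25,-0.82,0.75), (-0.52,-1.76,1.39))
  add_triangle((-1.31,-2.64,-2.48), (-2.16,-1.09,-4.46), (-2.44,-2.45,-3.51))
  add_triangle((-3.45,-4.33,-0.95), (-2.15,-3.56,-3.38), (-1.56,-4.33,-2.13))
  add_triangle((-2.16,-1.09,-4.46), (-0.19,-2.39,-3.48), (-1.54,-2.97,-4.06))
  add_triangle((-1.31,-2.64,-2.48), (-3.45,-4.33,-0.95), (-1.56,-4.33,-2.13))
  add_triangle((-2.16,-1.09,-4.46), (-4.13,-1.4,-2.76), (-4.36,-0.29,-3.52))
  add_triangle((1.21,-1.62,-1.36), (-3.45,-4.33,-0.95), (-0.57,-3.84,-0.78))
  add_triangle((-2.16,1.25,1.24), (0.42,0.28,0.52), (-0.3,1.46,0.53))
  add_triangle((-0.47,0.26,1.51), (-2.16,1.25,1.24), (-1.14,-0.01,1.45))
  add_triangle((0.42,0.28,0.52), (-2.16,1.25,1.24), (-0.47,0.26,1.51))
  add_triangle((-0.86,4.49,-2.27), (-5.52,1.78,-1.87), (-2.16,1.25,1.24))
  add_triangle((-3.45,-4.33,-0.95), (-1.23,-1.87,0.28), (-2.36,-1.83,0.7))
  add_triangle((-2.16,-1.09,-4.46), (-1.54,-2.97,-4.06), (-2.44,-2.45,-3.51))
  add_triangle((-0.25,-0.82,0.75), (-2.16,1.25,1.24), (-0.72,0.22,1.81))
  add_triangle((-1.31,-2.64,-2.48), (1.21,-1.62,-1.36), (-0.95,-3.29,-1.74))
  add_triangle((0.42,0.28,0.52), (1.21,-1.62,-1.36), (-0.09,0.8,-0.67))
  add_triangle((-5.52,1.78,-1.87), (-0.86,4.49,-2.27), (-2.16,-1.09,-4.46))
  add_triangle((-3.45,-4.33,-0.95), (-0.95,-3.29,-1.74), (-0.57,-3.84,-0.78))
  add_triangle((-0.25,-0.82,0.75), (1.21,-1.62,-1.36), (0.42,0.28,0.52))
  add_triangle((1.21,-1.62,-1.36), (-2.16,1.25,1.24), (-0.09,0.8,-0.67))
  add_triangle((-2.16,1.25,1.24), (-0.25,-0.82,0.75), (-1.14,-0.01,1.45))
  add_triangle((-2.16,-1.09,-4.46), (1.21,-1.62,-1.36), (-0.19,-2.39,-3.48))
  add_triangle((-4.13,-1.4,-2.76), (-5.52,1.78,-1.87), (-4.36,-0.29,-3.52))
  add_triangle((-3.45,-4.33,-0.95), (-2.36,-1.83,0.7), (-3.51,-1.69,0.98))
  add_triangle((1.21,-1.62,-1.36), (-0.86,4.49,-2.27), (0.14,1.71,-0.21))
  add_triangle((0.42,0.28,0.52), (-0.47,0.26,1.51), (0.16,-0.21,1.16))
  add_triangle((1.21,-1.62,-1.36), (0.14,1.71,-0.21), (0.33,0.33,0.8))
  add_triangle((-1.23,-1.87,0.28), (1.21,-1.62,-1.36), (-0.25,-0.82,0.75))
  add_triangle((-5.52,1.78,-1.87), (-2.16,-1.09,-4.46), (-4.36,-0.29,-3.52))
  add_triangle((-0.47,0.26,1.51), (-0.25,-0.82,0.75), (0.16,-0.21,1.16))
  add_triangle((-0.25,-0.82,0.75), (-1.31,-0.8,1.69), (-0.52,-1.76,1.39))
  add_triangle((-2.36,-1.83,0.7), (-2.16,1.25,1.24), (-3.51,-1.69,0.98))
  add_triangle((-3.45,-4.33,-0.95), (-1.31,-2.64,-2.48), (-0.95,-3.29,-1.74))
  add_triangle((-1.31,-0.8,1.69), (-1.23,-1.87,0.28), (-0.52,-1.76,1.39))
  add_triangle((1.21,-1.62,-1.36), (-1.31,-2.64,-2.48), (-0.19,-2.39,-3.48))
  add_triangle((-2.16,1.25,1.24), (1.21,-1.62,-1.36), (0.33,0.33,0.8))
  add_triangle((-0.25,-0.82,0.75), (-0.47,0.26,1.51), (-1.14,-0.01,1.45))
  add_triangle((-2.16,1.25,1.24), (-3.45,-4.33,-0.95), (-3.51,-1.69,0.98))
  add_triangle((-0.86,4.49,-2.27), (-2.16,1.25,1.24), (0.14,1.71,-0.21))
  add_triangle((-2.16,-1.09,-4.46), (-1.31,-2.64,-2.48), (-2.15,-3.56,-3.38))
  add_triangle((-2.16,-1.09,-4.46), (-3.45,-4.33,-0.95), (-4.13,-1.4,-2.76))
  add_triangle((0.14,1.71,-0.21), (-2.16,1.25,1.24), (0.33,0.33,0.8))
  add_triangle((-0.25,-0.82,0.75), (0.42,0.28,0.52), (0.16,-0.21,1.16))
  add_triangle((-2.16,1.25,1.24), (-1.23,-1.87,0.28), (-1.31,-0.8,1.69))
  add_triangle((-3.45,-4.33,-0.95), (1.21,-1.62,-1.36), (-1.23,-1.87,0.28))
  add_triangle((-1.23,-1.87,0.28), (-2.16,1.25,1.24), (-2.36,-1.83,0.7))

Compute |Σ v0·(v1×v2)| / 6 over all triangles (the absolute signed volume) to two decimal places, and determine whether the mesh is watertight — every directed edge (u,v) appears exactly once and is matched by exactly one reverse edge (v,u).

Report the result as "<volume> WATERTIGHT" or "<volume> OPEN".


96.62 WATERTIGHT

Per-triangle v0·(v1×v2)/6:
  t1: +0.7170
  t2: +0.4305
  t3: +0.6489
  t4: +9.9841
  t5: +4.5134
  t6: +0.5925
  t7: +7.2365
  t8: +0.1900
  t9: +0.1192
  t10: +0.3177
  t11: +7.3639
  t12: +1.2995
  t13: -0.0231
  t14: -0.9900
  t15: +2.9602
  t16: +1.7106
  t17: -1.9169
  t18: +2.6160
  t19: -1.9177
  t20: +0.2851
  t21: +0.2956
  t22: +0.2368
  t23: +8.6493
  t24: +0.6559
  t25: +1.5925
  t26: -0.4421
  t27: +1.1482
  t28: +0.2669
  t29: +17.7016
  t30: +1.9047
  t31: +0.3107
  t32: +0.4181
  t33: +0.1301
  t34: +0.7071
  t35: +3.0111
  t36: +0.8406
  t37: +1.2030
  t38: +0.0850
  t39: +0.4562
  t40: +0.5894
  t41: +2.4593
  t42: +0.1262
  t43: +0.0298
  t44: +0.3135
  t45: +1.7096
  t46: +0.5872
  t47: +1.1651
  t48: +0.2028
  t49: +0.1634
  t50: +1.5687
  t51: +1.5956
  t52: +0.5543
  t53: +6.8962
  t54: +0.6623
  t55: +0.0205
  t56: +1.1108
  t57: +1.4342
  t58: +0.1184
Σ = +96.6162 → |volume| = 96.62

Directed edges: 174 total, each appears once with its reverse present → watertight.


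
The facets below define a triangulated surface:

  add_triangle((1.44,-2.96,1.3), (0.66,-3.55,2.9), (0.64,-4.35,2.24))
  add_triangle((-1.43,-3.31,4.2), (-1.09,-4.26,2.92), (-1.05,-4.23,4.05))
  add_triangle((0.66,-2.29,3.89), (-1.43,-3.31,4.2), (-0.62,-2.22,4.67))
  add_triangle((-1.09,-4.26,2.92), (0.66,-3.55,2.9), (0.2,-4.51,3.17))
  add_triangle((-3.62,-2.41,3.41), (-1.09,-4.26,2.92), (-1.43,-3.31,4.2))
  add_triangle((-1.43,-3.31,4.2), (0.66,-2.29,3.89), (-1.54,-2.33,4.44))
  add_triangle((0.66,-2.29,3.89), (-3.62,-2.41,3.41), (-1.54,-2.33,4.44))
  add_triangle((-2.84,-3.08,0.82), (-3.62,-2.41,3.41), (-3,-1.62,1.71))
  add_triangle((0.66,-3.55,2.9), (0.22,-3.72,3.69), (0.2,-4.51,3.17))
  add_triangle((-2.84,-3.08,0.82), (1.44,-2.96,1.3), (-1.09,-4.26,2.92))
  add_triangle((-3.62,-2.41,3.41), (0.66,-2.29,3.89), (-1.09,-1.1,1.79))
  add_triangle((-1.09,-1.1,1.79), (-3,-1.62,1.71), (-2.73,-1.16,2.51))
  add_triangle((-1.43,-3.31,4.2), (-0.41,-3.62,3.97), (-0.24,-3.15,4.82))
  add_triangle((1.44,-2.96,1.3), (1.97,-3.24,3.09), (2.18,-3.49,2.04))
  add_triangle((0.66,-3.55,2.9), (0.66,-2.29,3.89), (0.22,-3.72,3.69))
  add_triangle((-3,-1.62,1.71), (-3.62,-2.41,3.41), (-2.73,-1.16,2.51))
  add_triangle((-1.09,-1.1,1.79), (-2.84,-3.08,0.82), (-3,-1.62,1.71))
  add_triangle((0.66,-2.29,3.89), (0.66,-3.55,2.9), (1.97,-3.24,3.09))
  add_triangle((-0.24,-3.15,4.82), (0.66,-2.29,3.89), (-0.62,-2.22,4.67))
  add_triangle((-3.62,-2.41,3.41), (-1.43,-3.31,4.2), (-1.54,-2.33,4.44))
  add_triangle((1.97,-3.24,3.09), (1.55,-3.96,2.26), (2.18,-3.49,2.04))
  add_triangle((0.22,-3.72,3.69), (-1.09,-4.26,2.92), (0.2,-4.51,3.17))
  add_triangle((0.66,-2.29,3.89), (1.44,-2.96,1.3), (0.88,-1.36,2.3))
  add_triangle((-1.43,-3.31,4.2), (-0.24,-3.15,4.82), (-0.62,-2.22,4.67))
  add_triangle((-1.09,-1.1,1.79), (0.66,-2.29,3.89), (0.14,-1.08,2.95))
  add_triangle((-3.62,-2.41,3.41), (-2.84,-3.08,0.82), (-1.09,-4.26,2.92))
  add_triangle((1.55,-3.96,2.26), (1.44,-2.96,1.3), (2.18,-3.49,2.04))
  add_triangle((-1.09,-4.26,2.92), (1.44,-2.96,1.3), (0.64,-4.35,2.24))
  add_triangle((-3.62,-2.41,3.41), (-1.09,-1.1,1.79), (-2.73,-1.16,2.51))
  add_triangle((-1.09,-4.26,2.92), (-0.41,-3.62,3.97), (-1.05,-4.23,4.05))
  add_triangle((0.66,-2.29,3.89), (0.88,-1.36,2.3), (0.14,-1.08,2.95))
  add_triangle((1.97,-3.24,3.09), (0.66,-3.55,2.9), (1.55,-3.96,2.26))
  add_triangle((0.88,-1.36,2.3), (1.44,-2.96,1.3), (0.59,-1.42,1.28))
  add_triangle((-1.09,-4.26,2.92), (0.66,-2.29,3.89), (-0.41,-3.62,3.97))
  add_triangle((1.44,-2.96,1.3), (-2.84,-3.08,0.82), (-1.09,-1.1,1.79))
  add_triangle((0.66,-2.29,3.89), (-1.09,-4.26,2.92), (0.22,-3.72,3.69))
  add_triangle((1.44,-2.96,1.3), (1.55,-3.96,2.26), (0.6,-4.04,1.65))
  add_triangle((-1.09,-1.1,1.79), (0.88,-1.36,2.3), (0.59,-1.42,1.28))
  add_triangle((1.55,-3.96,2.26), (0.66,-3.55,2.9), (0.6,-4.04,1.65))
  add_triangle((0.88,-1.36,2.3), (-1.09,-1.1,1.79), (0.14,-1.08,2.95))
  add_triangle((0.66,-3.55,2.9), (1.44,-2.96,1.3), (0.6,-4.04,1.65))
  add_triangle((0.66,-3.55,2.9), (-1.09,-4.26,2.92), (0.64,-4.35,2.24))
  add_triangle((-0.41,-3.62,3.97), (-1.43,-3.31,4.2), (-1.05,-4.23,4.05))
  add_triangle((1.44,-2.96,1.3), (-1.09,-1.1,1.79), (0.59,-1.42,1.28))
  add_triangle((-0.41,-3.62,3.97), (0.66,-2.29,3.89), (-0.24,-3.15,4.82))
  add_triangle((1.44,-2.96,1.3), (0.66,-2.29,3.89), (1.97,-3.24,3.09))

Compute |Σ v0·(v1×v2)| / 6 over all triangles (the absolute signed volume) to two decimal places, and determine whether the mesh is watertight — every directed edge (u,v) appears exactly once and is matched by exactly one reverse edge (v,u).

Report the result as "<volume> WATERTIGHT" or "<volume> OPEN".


22.18 WATERTIGHT

Per-triangle v0·(v1×v2)/6:
  t1: +0.8031
  t2: +0.5206
  t3: -1.5020
  t4: -0.3610
  t5: +3.3902
  t6: +1.6394
  t7: -1.3710
  t8: +1.2230
  t9: +0.3895
  t10: +3.0763
  t11: +0.2379
  t12: -0.4275
  t13: +0.9094
  t14: -0.2980
  t15: +0.6537
  t16: +0.4287
  t17: -1.1079
  t18: +1.5725
  t19: +0.6491
  t20: +2.0069
  t21: +0.6443
  t22: +1.0306
  t23: +0.6921
  t24: +0.9919
  t25: +0.6041
  t26: +5.3146
  t27: +0.2181
  t28: -0.2499
  t29: +0.2888
  t30: +0.3876
  t31: +0.2071
  t32: +1.0023
  t33: -0.1554
  t34: +0.4664
  t35: -3.2242
  t36: +0.9219
  t37: +0.3739
  t38: -0.4528
  t39: +0.8817
  t40: -0.4678
  t41: -0.9687
  t42: +1.4067
  t43: +0.5713
  t44: -0.4612
  t45: +0.6603
  t46: -0.9337
Σ = +22.1830 → |volume| = 22.18

Directed edges: 138 total, each appears once with its reverse present → watertight.


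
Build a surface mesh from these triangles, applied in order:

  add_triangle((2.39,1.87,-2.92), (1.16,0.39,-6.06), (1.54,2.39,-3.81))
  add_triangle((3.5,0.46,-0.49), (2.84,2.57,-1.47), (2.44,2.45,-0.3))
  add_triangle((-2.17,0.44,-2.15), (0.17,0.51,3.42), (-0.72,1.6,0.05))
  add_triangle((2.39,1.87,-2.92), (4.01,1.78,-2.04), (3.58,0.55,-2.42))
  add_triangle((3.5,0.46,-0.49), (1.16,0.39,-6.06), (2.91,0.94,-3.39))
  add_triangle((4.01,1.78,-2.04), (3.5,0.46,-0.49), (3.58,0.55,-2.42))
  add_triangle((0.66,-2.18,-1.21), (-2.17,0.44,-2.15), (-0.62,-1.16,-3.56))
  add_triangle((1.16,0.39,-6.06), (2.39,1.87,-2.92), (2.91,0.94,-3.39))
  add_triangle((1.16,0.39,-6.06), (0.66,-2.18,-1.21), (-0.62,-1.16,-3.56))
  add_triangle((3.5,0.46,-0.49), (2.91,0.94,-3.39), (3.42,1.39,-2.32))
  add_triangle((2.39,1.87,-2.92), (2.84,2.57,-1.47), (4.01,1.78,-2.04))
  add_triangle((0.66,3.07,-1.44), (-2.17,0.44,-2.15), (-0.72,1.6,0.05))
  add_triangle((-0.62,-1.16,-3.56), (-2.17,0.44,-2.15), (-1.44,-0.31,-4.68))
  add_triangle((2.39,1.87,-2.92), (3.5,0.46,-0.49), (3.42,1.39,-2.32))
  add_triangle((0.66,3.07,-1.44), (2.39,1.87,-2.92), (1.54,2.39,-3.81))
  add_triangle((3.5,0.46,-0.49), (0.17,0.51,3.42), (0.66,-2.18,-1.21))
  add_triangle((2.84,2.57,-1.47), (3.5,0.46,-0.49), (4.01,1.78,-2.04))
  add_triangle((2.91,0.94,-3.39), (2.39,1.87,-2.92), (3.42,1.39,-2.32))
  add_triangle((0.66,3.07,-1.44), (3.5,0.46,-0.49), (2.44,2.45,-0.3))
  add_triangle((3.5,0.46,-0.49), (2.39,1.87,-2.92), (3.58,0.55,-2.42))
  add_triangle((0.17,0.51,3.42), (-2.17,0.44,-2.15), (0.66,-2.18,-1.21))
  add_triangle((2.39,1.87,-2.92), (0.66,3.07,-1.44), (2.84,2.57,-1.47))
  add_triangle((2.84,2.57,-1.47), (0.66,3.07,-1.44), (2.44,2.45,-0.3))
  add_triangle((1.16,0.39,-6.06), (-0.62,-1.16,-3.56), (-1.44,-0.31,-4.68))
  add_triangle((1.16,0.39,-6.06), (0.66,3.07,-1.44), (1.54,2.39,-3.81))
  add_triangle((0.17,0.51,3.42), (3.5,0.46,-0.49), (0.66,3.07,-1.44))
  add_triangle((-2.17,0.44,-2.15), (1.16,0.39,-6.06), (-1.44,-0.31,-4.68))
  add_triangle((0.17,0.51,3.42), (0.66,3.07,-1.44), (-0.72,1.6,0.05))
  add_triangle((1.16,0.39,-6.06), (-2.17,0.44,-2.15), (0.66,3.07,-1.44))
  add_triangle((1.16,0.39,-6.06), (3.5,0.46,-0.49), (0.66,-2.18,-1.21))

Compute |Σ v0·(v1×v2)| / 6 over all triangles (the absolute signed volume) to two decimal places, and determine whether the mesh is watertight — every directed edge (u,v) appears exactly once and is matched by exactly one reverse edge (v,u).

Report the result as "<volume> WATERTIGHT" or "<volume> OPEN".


Per-triangle v0·(v1×v2)/6:
  t1: +2.5892
  t2: +1.3853
  t3: +1.5596
  t4: +1.5073
  t5: +1.5048
  t6: +1.3339
  t7: +1.3132
  t8: +2.5064
  t9: +3.5689
  t10: +1.0375
  t11: +1.4776
  t12: +1.9856
  t13: +0.8714
  t14: +0.2526
  t15: +1.6625
  t16: +4.2357
  t17: +1.1109
  t18: +0.9050
  t19: -1.7462
  t20: -1.6216
  t21: +2.0392
  t22: +2.1220
  t23: +1.2529
  t24: +2.4738
  t25: +1.6052
  t26: +6.3764
  t27: +2.3052
  t28: +2.0168
  t29: +7.8801
  t30: +7.9531
Σ = +63.4644 → |volume| = 63.46

Directed edges: 90 total, each appears once with its reverse present → watertight.

63.46 WATERTIGHT


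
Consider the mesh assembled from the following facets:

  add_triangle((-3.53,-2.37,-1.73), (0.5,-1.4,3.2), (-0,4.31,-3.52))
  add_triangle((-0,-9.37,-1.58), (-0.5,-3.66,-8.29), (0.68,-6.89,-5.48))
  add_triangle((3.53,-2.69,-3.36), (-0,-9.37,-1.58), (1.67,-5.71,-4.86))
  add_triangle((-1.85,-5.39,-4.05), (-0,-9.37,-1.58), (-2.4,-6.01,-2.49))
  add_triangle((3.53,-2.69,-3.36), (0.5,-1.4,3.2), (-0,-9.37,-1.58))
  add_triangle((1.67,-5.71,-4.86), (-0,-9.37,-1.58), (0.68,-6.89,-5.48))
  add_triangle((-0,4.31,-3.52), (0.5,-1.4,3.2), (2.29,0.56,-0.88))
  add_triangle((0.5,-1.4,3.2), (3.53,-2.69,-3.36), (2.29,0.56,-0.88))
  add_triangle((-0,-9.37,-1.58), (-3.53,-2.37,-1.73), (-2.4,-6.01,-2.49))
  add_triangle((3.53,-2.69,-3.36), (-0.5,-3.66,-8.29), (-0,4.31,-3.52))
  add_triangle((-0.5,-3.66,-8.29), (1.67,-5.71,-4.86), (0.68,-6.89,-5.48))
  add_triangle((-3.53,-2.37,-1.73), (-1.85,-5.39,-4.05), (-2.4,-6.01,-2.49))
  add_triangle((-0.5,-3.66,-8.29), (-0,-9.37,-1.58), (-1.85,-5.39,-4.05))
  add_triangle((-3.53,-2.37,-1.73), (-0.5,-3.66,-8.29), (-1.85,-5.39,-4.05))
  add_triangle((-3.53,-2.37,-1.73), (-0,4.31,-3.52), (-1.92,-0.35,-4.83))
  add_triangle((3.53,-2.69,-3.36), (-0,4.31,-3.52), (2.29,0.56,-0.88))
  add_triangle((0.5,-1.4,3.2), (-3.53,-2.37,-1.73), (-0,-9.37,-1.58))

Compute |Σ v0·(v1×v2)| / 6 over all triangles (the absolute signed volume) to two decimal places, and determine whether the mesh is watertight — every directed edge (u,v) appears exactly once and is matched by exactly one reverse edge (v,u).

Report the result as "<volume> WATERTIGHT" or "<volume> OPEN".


187.38 OPEN

Per-triangle v0·(v1×v2)/6:
  t1: +3.8984
  t2: +11.5198
  t3: +13.9040
  t4: +7.5070
  t5: +21.2114
  t6: +7.1232
  t7: +3.5349
  t8: +5.7643
  t9: +3.1537
  t10: +30.5966
  t11: +7.1495
  t12: +4.9285
  t13: +19.7148
  t14: +13.4849
  t15: +7.9168
  t16: +8.0694
  t17: +17.9032
Σ = +187.3802 → |volume| = 187.38

Directed edges: 51 total; 7 unmatched, e.g. (1.67,-5.71,-4.86)→(3.53,-2.69,-3.36) → open.


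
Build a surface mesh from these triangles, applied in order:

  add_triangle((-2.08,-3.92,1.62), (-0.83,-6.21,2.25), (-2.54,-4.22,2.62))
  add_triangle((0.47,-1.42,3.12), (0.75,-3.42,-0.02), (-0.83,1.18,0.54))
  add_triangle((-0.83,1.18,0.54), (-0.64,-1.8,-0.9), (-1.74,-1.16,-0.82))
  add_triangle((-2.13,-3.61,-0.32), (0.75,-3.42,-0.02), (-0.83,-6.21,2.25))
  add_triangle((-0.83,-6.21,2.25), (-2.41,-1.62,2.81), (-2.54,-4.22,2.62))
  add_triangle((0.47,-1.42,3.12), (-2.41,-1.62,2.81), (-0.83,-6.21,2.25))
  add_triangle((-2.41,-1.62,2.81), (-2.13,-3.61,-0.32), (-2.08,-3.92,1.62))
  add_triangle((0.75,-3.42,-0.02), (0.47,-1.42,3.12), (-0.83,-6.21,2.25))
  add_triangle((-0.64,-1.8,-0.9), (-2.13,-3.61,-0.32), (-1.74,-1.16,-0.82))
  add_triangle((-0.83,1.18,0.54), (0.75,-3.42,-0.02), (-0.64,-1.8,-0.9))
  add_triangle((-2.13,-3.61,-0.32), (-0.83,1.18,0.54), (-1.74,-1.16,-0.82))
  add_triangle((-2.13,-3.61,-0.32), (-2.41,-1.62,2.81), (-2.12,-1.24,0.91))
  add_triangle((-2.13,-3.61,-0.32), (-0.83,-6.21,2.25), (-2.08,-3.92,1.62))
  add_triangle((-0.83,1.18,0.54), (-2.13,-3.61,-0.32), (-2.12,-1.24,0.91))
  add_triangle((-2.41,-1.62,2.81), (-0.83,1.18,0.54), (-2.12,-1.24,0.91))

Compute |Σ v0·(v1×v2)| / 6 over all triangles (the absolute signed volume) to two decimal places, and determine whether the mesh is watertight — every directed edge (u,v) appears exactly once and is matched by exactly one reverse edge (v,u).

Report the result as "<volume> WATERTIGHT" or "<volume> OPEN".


Per-triangle v0·(v1×v2)/6:
  t1: +1.3487
  t2: -1.0668
  t3: -0.0701
  t4: +4.1809
  t5: +2.0695
  t6: +7.4332
  t7: +2.1353
  t8: +4.1150
  t9: +0.6524
  t10: -0.6040
  t11: +0.9351
  t12: +1.5749
  t13: +2.9624
  t14: +0.5729
  t15: +1.0585
Σ = +27.2980 → |volume| = 27.30

Directed edges: 45 total; 9 unmatched, e.g. (-2.54,-4.22,2.62)→(-2.08,-3.92,1.62) → open.

27.30 OPEN


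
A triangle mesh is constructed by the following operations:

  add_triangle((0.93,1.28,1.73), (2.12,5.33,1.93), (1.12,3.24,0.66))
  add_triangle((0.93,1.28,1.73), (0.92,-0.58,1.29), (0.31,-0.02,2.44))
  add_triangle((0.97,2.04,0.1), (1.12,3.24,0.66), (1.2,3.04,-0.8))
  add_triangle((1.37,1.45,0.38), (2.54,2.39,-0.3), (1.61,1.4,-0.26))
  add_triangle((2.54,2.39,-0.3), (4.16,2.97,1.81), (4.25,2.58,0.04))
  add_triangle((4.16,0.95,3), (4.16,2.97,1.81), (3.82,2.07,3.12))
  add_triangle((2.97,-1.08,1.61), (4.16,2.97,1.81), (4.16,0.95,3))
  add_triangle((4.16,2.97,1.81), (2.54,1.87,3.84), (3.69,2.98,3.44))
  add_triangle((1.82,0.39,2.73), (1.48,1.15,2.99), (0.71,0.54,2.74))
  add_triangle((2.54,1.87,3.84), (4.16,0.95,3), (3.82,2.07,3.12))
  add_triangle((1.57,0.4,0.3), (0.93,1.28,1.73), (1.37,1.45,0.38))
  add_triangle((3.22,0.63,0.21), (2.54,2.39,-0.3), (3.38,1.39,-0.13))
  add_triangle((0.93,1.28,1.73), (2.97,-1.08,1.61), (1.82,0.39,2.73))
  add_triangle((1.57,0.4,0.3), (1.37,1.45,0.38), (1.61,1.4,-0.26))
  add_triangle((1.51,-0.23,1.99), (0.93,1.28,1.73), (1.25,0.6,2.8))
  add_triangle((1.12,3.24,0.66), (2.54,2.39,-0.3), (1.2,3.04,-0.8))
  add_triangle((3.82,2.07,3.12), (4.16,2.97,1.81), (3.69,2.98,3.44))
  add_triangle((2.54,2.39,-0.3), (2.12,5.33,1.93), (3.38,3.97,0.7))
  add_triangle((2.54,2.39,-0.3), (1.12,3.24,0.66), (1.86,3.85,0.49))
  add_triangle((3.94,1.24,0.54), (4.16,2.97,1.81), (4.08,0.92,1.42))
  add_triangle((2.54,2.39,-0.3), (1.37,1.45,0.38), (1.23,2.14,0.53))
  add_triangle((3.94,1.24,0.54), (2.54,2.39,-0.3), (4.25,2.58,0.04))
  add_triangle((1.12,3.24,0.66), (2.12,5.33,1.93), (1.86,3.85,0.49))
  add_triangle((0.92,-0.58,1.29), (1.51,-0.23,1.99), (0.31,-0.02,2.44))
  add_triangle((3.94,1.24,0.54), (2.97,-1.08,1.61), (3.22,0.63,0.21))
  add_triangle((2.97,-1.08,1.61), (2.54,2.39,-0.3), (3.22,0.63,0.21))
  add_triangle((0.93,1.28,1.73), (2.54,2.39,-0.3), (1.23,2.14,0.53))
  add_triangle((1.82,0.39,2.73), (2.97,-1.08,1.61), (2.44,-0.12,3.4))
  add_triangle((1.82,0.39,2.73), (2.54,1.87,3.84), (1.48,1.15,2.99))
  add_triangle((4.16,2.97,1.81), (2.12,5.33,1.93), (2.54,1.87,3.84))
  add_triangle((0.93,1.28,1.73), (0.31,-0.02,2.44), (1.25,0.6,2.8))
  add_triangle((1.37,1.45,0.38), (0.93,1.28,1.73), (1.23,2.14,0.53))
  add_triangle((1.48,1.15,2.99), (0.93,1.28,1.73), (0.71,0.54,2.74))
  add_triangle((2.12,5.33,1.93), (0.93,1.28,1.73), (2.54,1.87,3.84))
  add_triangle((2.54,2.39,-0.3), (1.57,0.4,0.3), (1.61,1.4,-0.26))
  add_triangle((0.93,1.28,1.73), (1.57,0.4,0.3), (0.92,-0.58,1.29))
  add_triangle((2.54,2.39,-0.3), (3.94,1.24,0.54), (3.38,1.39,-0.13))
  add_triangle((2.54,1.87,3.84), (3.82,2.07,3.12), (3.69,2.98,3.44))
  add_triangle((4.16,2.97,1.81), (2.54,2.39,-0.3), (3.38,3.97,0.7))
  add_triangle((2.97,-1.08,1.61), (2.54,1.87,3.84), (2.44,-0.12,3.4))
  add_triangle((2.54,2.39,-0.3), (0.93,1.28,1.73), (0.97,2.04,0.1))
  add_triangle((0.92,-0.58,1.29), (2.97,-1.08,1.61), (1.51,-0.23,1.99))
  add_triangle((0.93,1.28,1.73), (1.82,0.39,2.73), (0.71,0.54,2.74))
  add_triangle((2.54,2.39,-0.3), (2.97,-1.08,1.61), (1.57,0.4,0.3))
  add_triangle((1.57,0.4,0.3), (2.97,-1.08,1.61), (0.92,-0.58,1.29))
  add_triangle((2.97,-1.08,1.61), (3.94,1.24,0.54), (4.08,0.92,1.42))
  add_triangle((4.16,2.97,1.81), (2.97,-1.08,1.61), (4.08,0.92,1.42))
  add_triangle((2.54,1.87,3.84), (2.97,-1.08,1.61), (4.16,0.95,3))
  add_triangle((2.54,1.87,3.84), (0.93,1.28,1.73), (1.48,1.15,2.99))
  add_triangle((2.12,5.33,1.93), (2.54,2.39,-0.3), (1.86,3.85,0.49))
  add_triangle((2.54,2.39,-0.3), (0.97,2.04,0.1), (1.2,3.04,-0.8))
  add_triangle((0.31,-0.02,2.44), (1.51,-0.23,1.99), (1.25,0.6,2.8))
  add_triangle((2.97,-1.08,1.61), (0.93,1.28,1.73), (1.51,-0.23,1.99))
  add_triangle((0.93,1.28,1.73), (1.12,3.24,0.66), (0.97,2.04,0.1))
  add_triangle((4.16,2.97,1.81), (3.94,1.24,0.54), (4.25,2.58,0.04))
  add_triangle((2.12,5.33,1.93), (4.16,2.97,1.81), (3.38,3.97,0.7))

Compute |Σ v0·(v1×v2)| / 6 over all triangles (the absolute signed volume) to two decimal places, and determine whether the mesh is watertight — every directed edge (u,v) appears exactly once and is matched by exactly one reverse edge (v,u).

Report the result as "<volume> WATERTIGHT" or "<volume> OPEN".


30.03 OPEN

Per-triangle v0·(v1×v2)/6:
  t1: -0.0021
  t2: -0.5624
  t3: -0.1775
  t4: -0.0216
  t5: +1.1658
  t6: +1.4996
  t7: +2.1955
  t8: -0.5833
  t9: +0.3326
  t10: +1.3410
  t11: -0.4149
  t12: -0.1739
  t13: -0.7582
  t14: -0.1941
  t15: +0.3121
  t16: +1.2501
  t17: +1.1853
  t18: +0.8231
  t19: -0.0475
  t20: +1.2352
  t21: -0.1794
  t22: -0.0378
  t23: +0.2853
  t24: +0.2254
  t25: +0.6089
  t26: -1.0238
  t27: +0.6496
  t28: -0.4194
  t29: +0.3021
  t30: +7.1971
  t31: +0.2907
  t32: -0.2690
  t33: +0.1791
  t34: +0.8383
  t35: +0.0555
  t36: -0.6349
  t37: +0.4808
  t38: +0.9681
  t39: +1.2087
  t40: +1.9371
  t41: -0.8412
  t42: +0.2673
  t43: -0.5097
  t44: +0.0980
  t45: -0.3133
  t46: +0.8513
  t47: +1.2272
  t48: +1.9725
  t49: +0.1814
  t50: +0.9362
  t51: -0.4877
  t52: +0.3962
  t53: +0.7447
  t54: -0.2932
  t55: +1.6032
  t56: +3.1268
Σ = +30.0267 → |volume| = 30.03

Directed edges: 168 total; 6 unmatched, e.g. (3.38,1.39,-0.13)→(3.22,0.63,0.21) → open.


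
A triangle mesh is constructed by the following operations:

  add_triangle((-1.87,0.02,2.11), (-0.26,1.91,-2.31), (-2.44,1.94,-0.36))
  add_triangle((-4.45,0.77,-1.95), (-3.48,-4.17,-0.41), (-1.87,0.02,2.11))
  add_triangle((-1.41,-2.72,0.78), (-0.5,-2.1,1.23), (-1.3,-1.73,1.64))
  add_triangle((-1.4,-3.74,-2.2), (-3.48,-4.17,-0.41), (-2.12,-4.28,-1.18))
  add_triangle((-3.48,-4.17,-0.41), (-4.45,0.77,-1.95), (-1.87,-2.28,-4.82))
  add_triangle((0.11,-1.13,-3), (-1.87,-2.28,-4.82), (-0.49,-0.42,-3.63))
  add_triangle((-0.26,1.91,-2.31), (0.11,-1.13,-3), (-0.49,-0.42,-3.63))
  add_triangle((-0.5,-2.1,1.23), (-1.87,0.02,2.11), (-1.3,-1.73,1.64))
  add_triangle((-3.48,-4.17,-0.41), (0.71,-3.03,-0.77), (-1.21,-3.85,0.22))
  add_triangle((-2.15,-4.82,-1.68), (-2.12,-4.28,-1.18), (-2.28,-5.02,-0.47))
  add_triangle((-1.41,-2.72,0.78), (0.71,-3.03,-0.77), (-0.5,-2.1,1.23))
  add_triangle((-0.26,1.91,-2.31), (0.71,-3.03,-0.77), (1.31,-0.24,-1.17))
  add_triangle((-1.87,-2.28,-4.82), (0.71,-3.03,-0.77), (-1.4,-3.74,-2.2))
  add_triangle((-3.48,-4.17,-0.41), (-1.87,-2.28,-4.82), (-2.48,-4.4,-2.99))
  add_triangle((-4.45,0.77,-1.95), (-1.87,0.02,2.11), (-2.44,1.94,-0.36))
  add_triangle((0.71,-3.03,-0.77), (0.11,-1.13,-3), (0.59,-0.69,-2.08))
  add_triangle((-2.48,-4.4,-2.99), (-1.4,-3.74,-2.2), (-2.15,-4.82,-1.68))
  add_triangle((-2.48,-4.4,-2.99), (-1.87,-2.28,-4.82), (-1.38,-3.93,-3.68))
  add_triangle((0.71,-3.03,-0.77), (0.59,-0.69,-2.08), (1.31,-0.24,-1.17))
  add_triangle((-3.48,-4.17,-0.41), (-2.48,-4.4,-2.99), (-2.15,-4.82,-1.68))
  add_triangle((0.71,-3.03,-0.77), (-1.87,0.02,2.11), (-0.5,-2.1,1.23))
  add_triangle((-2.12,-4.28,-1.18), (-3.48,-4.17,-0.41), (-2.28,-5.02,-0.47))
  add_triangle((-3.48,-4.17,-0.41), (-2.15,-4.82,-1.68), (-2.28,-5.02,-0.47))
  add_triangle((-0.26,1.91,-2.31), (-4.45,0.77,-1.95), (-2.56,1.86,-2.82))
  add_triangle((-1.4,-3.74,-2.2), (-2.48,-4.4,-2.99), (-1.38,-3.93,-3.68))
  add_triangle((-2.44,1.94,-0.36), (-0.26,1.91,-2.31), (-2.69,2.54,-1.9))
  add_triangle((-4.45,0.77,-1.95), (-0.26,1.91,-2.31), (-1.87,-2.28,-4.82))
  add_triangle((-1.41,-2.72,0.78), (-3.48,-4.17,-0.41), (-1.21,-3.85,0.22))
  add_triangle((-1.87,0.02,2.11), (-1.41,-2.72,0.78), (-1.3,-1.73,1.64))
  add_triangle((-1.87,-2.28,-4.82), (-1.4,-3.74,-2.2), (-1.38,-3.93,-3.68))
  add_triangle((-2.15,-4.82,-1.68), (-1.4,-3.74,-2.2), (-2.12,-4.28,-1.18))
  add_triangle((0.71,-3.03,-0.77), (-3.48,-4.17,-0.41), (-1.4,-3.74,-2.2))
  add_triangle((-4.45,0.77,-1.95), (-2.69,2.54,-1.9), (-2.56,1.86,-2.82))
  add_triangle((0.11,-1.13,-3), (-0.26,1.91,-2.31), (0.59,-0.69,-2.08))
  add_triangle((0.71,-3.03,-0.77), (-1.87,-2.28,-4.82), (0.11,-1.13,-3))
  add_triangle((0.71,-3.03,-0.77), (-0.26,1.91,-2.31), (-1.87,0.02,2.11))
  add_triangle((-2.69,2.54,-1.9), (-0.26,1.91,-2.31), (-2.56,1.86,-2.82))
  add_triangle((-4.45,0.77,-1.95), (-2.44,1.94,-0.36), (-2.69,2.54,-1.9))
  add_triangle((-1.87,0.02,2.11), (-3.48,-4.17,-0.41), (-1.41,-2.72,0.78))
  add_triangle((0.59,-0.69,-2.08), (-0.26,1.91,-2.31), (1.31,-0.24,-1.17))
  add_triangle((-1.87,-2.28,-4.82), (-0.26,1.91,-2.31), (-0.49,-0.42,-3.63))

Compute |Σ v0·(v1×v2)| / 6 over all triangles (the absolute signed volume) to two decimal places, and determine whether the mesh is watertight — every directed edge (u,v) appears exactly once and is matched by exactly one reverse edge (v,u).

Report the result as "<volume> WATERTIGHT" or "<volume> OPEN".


Per-triangle v0·(v1×v2)/6:
  t1: +0.2976
  t2: +10.1173
  t3: +0.4200
  t4: -0.9406
  t5: +16.3123
  t6: +1.1141
  t7: +0.7029
  t8: +0.2483
  t9: +2.0044
  t10: -0.2066
  t11: +1.0864
  t12: -1.6649
  t13: +3.3577
  t14: +3.7490
  t15: +3.4573
  t16: +0.7357
  t17: +0.6864
  t18: +2.4359
  t19: +0.9661
  t20: +2.3289
  t21: -0.6068
  t22: -1.0312
  t23: +1.6312
  t24: -0.0410
  t25: +0.7332
  t26: +0.6705
  t27: +9.7742
  t28: +1.1004
  t29: +0.5884
  t30: -1.0646
  t31: -0.0847
  t32: +3.5595
  t33: +1.8549
  t34: +0.7302
  t35: +2.9623
  t36: -2.4338
  t37: +1.2863
  t38: +1.9031
  t39: +2.6333
  t40: +0.9545
  t41: +1.5522
Σ = +73.8803 → |volume| = 73.88

Directed edges: 123 total; 3 unmatched, e.g. (0.71,-3.03,-0.77)→(-1.21,-3.85,0.22) → open.

73.88 OPEN
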